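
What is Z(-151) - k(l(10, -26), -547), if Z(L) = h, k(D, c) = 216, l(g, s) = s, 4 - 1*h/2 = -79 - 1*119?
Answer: 188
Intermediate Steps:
h = 404 (h = 8 - 2*(-79 - 1*119) = 8 - 2*(-79 - 119) = 8 - 2*(-198) = 8 + 396 = 404)
Z(L) = 404
Z(-151) - k(l(10, -26), -547) = 404 - 1*216 = 404 - 216 = 188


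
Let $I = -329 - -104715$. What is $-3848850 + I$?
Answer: $-3744464$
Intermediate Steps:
$I = 104386$ ($I = -329 + 104715 = 104386$)
$-3848850 + I = -3848850 + 104386 = -3744464$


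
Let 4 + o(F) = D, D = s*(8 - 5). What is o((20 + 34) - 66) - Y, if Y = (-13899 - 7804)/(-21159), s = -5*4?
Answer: -1375879/21159 ≈ -65.026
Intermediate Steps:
s = -20
D = -60 (D = -20*(8 - 5) = -20*3 = -60)
o(F) = -64 (o(F) = -4 - 60 = -64)
Y = 21703/21159 (Y = -21703*(-1/21159) = 21703/21159 ≈ 1.0257)
o((20 + 34) - 66) - Y = -64 - 1*21703/21159 = -64 - 21703/21159 = -1375879/21159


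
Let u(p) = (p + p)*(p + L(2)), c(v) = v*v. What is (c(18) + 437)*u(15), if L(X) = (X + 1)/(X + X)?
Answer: 719145/2 ≈ 3.5957e+5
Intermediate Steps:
L(X) = (1 + X)/(2*X) (L(X) = (1 + X)/((2*X)) = (1 + X)*(1/(2*X)) = (1 + X)/(2*X))
c(v) = v²
u(p) = 2*p*(¾ + p) (u(p) = (p + p)*(p + (½)*(1 + 2)/2) = (2*p)*(p + (½)*(½)*3) = (2*p)*(p + ¾) = (2*p)*(¾ + p) = 2*p*(¾ + p))
(c(18) + 437)*u(15) = (18² + 437)*((½)*15*(3 + 4*15)) = (324 + 437)*((½)*15*(3 + 60)) = 761*((½)*15*63) = 761*(945/2) = 719145/2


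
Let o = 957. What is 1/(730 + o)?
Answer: 1/1687 ≈ 0.00059277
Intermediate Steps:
1/(730 + o) = 1/(730 + 957) = 1/1687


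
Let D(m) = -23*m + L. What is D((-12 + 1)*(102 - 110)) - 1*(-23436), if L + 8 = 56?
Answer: 21460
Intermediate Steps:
L = 48 (L = -8 + 56 = 48)
D(m) = 48 - 23*m (D(m) = -23*m + 48 = 48 - 23*m)
D((-12 + 1)*(102 - 110)) - 1*(-23436) = (48 - 23*(-12 + 1)*(102 - 110)) - 1*(-23436) = (48 - (-253)*(-8)) + 23436 = (48 - 23*88) + 23436 = (48 - 2024) + 23436 = -1976 + 23436 = 21460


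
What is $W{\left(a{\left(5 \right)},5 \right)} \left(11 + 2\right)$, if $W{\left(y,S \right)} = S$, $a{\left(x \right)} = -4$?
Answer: $65$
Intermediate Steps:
$W{\left(a{\left(5 \right)},5 \right)} \left(11 + 2\right) = 5 \left(11 + 2\right) = 5 \cdot 13 = 65$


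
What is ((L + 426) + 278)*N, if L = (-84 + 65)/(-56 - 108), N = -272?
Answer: -7852300/41 ≈ -1.9152e+5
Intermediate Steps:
L = 19/164 (L = -19/(-164) = -19*(-1/164) = 19/164 ≈ 0.11585)
((L + 426) + 278)*N = ((19/164 + 426) + 278)*(-272) = (69883/164 + 278)*(-272) = (115475/164)*(-272) = -7852300/41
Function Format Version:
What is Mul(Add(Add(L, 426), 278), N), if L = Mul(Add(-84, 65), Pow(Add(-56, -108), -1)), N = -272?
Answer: Rational(-7852300, 41) ≈ -1.9152e+5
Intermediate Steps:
L = Rational(19, 164) (L = Mul(-19, Pow(-164, -1)) = Mul(-19, Rational(-1, 164)) = Rational(19, 164) ≈ 0.11585)
Mul(Add(Add(L, 426), 278), N) = Mul(Add(Add(Rational(19, 164), 426), 278), -272) = Mul(Add(Rational(69883, 164), 278), -272) = Mul(Rational(115475, 164), -272) = Rational(-7852300, 41)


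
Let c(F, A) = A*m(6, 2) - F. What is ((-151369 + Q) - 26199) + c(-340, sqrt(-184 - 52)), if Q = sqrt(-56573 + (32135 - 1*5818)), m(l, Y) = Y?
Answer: -177228 + 4*I*sqrt(59) + 4*I*sqrt(1891) ≈ -1.7723e+5 + 204.67*I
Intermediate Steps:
c(F, A) = -F + 2*A (c(F, A) = A*2 - F = 2*A - F = -F + 2*A)
Q = 4*I*sqrt(1891) (Q = sqrt(-56573 + (32135 - 5818)) = sqrt(-56573 + 26317) = sqrt(-30256) = 4*I*sqrt(1891) ≈ 173.94*I)
((-151369 + Q) - 26199) + c(-340, sqrt(-184 - 52)) = ((-151369 + 4*I*sqrt(1891)) - 26199) + (-1*(-340) + 2*sqrt(-184 - 52)) = (-177568 + 4*I*sqrt(1891)) + (340 + 2*sqrt(-236)) = (-177568 + 4*I*sqrt(1891)) + (340 + 2*(2*I*sqrt(59))) = (-177568 + 4*I*sqrt(1891)) + (340 + 4*I*sqrt(59)) = -177228 + 4*I*sqrt(59) + 4*I*sqrt(1891)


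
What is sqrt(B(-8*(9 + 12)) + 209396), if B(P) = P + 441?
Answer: sqrt(209669) ≈ 457.90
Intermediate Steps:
B(P) = 441 + P
sqrt(B(-8*(9 + 12)) + 209396) = sqrt((441 - 8*(9 + 12)) + 209396) = sqrt((441 - 8*21) + 209396) = sqrt((441 - 168) + 209396) = sqrt(273 + 209396) = sqrt(209669)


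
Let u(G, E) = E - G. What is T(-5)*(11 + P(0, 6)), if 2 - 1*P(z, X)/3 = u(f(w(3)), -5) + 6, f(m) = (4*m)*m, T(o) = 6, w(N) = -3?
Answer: 732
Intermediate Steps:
f(m) = 4*m²
P(z, X) = 111 (P(z, X) = 6 - 3*((-5 - 4*(-3)²) + 6) = 6 - 3*((-5 - 4*9) + 6) = 6 - 3*((-5 - 1*36) + 6) = 6 - 3*((-5 - 36) + 6) = 6 - 3*(-41 + 6) = 6 - 3*(-35) = 6 + 105 = 111)
T(-5)*(11 + P(0, 6)) = 6*(11 + 111) = 6*122 = 732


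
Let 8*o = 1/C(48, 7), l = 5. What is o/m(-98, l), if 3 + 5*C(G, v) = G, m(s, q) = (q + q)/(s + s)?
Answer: -49/180 ≈ -0.27222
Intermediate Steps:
m(s, q) = q/s (m(s, q) = (2*q)/((2*s)) = (2*q)*(1/(2*s)) = q/s)
C(G, v) = -3/5 + G/5
o = 1/72 (o = 1/(8*(-3/5 + (1/5)*48)) = 1/(8*(-3/5 + 48/5)) = (1/8)/9 = (1/8)*(1/9) = 1/72 ≈ 0.013889)
o/m(-98, l) = 1/(72*((5/(-98)))) = 1/(72*((5*(-1/98)))) = 1/(72*(-5/98)) = (1/72)*(-98/5) = -49/180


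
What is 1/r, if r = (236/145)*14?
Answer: 145/3304 ≈ 0.043886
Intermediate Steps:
r = 3304/145 (r = (236*(1/145))*14 = (236/145)*14 = 3304/145 ≈ 22.786)
1/r = 1/(3304/145) = 145/3304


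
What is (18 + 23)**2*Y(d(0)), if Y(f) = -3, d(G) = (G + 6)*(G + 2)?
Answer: -5043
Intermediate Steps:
d(G) = (2 + G)*(6 + G) (d(G) = (6 + G)*(2 + G) = (2 + G)*(6 + G))
(18 + 23)**2*Y(d(0)) = (18 + 23)**2*(-3) = 41**2*(-3) = 1681*(-3) = -5043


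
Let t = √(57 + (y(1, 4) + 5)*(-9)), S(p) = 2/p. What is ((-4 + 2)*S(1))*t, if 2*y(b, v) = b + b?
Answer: -4*√3 ≈ -6.9282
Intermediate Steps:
y(b, v) = b (y(b, v) = (b + b)/2 = (2*b)/2 = b)
t = √3 (t = √(57 + (1 + 5)*(-9)) = √(57 + 6*(-9)) = √(57 - 54) = √3 ≈ 1.7320)
((-4 + 2)*S(1))*t = ((-4 + 2)*(2/1))*√3 = (-4)*√3 = (-2*2)*√3 = -4*√3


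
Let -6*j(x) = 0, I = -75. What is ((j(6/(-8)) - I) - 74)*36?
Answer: 36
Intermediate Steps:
j(x) = 0 (j(x) = -⅙*0 = 0)
((j(6/(-8)) - I) - 74)*36 = ((0 - 1*(-75)) - 74)*36 = ((0 + 75) - 74)*36 = (75 - 74)*36 = 1*36 = 36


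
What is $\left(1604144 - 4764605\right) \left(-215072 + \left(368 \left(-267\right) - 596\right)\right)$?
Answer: $992144558964$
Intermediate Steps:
$\left(1604144 - 4764605\right) \left(-215072 + \left(368 \left(-267\right) - 596\right)\right) = - 3160461 \left(-215072 - 98852\right) = \left(-3160461\right) \left(-313924\right) = 992144558964$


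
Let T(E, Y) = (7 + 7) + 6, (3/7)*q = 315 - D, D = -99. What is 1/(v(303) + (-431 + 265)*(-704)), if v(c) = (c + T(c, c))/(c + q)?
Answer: 1269/148300739 ≈ 8.5569e-6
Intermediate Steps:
q = 966 (q = 7*(315 - 1*(-99))/3 = 7*(315 + 99)/3 = (7/3)*414 = 966)
T(E, Y) = 20 (T(E, Y) = 14 + 6 = 20)
v(c) = (20 + c)/(966 + c) (v(c) = (c + 20)/(c + 966) = (20 + c)/(966 + c))
1/(v(303) + (-431 + 265)*(-704)) = 1/((20 + 303)/(966 + 303) + (-431 + 265)*(-704)) = 1/(323/1269 - 166*(-704)) = 1/((1/1269)*323 + 116864) = 1/(323/1269 + 116864) = 1/(148300739/1269) = 1269/148300739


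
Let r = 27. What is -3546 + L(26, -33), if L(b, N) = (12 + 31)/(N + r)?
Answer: -21319/6 ≈ -3553.2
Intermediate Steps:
L(b, N) = 43/(27 + N) (L(b, N) = (12 + 31)/(N + 27) = 43/(27 + N))
-3546 + L(26, -33) = -3546 + 43/(27 - 33) = -3546 + 43/(-6) = -3546 + 43*(-⅙) = -3546 - 43/6 = -21319/6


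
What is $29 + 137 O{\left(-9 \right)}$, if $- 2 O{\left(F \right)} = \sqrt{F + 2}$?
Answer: $29 - \frac{137 i \sqrt{7}}{2} \approx 29.0 - 181.23 i$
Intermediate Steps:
$O{\left(F \right)} = - \frac{\sqrt{2 + F}}{2}$ ($O{\left(F \right)} = - \frac{\sqrt{F + 2}}{2} = - \frac{\sqrt{2 + F}}{2}$)
$29 + 137 O{\left(-9 \right)} = 29 + 137 \left(- \frac{\sqrt{2 - 9}}{2}\right) = 29 + 137 \left(- \frac{\sqrt{-7}}{2}\right) = 29 + 137 \left(- \frac{i \sqrt{7}}{2}\right) = 29 - \frac{137 i \sqrt{7}}{2}$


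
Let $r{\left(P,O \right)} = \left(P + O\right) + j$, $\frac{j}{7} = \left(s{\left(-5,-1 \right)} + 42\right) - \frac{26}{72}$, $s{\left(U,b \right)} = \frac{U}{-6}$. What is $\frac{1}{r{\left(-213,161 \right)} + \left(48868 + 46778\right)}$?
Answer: $\frac{36}{3452087} \approx 1.0428 \cdot 10^{-5}$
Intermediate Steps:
$s{\left(U,b \right)} = - \frac{U}{6}$ ($s{\left(U,b \right)} = U \left(- \frac{1}{6}\right) = - \frac{U}{6}$)
$j = \frac{10703}{36}$ ($j = 7 \left(\left(\left(- \frac{1}{6}\right) \left(-5\right) + 42\right) - \frac{26}{72}\right) = 7 \left(\left(\frac{5}{6} + 42\right) - \frac{13}{36}\right) = 7 \left(\frac{257}{6} - \frac{13}{36}\right) = 7 \cdot \frac{1529}{36} = \frac{10703}{36} \approx 297.31$)
$r{\left(P,O \right)} = \frac{10703}{36} + O + P$ ($r{\left(P,O \right)} = \left(P + O\right) + \frac{10703}{36} = \left(O + P\right) + \frac{10703}{36} = \frac{10703}{36} + O + P$)
$\frac{1}{r{\left(-213,161 \right)} + \left(48868 + 46778\right)} = \frac{1}{\left(\frac{10703}{36} + 161 - 213\right) + \left(48868 + 46778\right)} = \frac{1}{\frac{8831}{36} + 95646} = \frac{1}{\frac{3452087}{36}} = \frac{36}{3452087}$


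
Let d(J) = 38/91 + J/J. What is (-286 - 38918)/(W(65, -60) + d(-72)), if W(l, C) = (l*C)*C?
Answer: -1189188/7098043 ≈ -0.16754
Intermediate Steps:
W(l, C) = l*C² (W(l, C) = (C*l)*C = l*C²)
d(J) = 129/91 (d(J) = 38*(1/91) + 1 = 38/91 + 1 = 129/91)
(-286 - 38918)/(W(65, -60) + d(-72)) = (-286 - 38918)/(65*(-60)² + 129/91) = -39204/(65*3600 + 129/91) = -39204/(234000 + 129/91) = -39204/21294129/91 = -39204*91/21294129 = -1189188/7098043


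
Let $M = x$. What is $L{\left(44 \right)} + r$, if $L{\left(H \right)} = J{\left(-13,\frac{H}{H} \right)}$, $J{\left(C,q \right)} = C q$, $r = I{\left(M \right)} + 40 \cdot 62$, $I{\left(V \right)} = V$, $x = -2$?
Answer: $2465$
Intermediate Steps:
$M = -2$
$r = 2478$ ($r = -2 + 40 \cdot 62 = -2 + 2480 = 2478$)
$L{\left(H \right)} = -13$ ($L{\left(H \right)} = - 13 \frac{H}{H} = \left(-13\right) 1 = -13$)
$L{\left(44 \right)} + r = -13 + 2478 = 2465$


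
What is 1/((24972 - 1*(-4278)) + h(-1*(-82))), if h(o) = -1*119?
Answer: 1/29131 ≈ 3.4328e-5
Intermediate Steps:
h(o) = -119
1/((24972 - 1*(-4278)) + h(-1*(-82))) = 1/((24972 - 1*(-4278)) - 119) = 1/((24972 + 4278) - 119) = 1/(29250 - 119) = 1/29131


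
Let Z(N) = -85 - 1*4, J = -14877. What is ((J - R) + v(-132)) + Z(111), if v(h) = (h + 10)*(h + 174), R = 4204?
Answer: -24294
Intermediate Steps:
v(h) = (10 + h)*(174 + h)
Z(N) = -89 (Z(N) = -85 - 4 = -89)
((J - R) + v(-132)) + Z(111) = ((-14877 - 1*4204) + (1740 + (-132)² + 184*(-132))) - 89 = ((-14877 - 4204) + (1740 + 17424 - 24288)) - 89 = (-19081 - 5124) - 89 = -24205 - 89 = -24294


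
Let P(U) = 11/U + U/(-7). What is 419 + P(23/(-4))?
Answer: 269133/644 ≈ 417.91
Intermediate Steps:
P(U) = 11/U - U/7 (P(U) = 11/U + U*(-1/7) = 11/U - U/7)
419 + P(23/(-4)) = 419 + (11/((23/(-4))) - 23/(7*(-4))) = 419 + (11/((23*(-1/4))) - 23*(-1)/(7*4)) = 419 + (11/(-23/4) - 1/7*(-23/4)) = 419 + (11*(-4/23) + 23/28) = 419 + (-44/23 + 23/28) = 419 - 703/644 = 269133/644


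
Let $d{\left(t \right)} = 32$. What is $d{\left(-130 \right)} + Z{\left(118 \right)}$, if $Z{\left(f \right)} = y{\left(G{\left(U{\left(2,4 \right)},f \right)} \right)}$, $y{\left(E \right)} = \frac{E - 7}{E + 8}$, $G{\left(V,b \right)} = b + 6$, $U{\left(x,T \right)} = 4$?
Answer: $\frac{1447}{44} \approx 32.886$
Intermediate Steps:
$G{\left(V,b \right)} = 6 + b$
$y{\left(E \right)} = \frac{-7 + E}{8 + E}$
$Z{\left(f \right)} = \frac{-1 + f}{14 + f}$ ($Z{\left(f \right)} = \frac{-7 + \left(6 + f\right)}{8 + \left(6 + f\right)} = \frac{-1 + f}{14 + f}$)
$d{\left(-130 \right)} + Z{\left(118 \right)} = 32 + \frac{-1 + 118}{14 + 118} = 32 + \frac{1}{132} \cdot 117 = 32 + \frac{39}{44} = \frac{1447}{44}$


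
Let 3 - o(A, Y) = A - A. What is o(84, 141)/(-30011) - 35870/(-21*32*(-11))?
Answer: -538258373/110920656 ≈ -4.8526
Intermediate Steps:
o(A, Y) = 3 (o(A, Y) = 3 - (A - A) = 3 - 1*0 = 3 + 0 = 3)
o(84, 141)/(-30011) - 35870/(-21*32*(-11)) = 3/(-30011) - 35870/(-21*32*(-11)) = 3*(-1/30011) - 35870/((-672*(-11))) = -3/30011 - 35870/7392 = -3/30011 - 35870*1/7392 = -3/30011 - 17935/3696 = -538258373/110920656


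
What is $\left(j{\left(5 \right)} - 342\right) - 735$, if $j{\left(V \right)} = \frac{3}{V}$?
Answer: $- \frac{5382}{5} \approx -1076.4$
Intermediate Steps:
$\left(j{\left(5 \right)} - 342\right) - 735 = \left(\frac{3}{5} - 342\right) - 735 = - \frac{1707}{5} - 735 = - \frac{5382}{5}$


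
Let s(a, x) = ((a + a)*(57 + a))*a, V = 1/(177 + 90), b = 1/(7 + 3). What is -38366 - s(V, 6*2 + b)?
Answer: -730264728098/19034163 ≈ -38366.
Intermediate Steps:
b = 1/10 ≈ 0.10000
V = 1/267 ≈ 0.0037453
s(a, x) = 2*a**2*(57 + a) (s(a, x) = ((2*a)*(57 + a))*a = (2*a*(57 + a))*a = 2*a**2*(57 + a))
-38366 - s(V, 6*2 + b) = -38366 - 2*(1/267)**2*(57 + 1/267) = -38366 - 2*15220/(71289*267) = -38366 - 1*30440/19034163 = -38366 - 30440/19034163 = -730264728098/19034163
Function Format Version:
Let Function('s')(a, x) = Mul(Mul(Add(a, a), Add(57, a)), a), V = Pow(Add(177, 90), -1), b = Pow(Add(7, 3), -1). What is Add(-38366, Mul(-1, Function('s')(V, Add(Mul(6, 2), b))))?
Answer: Rational(-730264728098, 19034163) ≈ -38366.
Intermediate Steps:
b = Rational(1, 10) (b = Pow(10, -1) = Rational(1, 10) ≈ 0.10000)
V = Rational(1, 267) (V = Pow(267, -1) = Rational(1, 267) ≈ 0.0037453)
Function('s')(a, x) = Mul(2, Pow(a, 2), Add(57, a)) (Function('s')(a, x) = Mul(Mul(Mul(2, a), Add(57, a)), a) = Mul(Mul(2, a, Add(57, a)), a) = Mul(2, Pow(a, 2), Add(57, a)))
Add(-38366, Mul(-1, Function('s')(V, Add(Mul(6, 2), b)))) = Add(-38366, Mul(-1, Mul(2, Pow(Rational(1, 267), 2), Add(57, Rational(1, 267))))) = Add(-38366, Mul(-1, Mul(2, Rational(1, 71289), Rational(15220, 267)))) = Add(-38366, Mul(-1, Rational(30440, 19034163))) = Add(-38366, Rational(-30440, 19034163)) = Rational(-730264728098, 19034163)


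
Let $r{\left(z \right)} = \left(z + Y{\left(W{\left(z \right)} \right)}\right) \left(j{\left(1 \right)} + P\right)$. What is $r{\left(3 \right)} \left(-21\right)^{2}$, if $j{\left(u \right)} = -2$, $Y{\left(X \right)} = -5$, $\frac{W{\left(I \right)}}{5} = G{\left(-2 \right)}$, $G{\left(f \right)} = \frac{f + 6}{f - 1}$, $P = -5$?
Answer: $6174$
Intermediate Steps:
$G{\left(f \right)} = \frac{6 + f}{-1 + f}$
$W{\left(I \right)} = - \frac{20}{3}$ ($W{\left(I \right)} = 5 \frac{6 - 2}{-1 - 2} = 5 \frac{1}{-3} \cdot 4 = 5 \left(\left(- \frac{1}{3}\right) 4\right) = 5 \left(- \frac{4}{3}\right) = - \frac{20}{3}$)
$r{\left(z \right)} = 35 - 7 z$ ($r{\left(z \right)} = \left(z - 5\right) \left(-2 - 5\right) = \left(-5 + z\right) \left(-7\right) = 35 - 7 z$)
$r{\left(3 \right)} \left(-21\right)^{2} = \left(35 - 21\right) \left(-21\right)^{2} = \left(35 - 21\right) 441 = 14 \cdot 441 = 6174$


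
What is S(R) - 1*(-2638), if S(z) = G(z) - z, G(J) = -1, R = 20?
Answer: 2617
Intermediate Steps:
S(z) = -1 - z
S(R) - 1*(-2638) = (-1 - 1*20) - 1*(-2638) = (-1 - 20) + 2638 = -21 + 2638 = 2617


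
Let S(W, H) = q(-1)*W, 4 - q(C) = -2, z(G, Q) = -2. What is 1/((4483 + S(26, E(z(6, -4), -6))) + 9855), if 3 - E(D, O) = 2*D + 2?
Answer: 1/14494 ≈ 6.8994e-5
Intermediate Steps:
q(C) = 6 (q(C) = 4 - 1*(-2) = 4 + 2 = 6)
E(D, O) = 1 - 2*D (E(D, O) = 3 - (2*D + 2) = 3 - (2 + 2*D) = 3 + (-2 - 2*D) = 1 - 2*D)
S(W, H) = 6*W
1/((4483 + S(26, E(z(6, -4), -6))) + 9855) = 1/((4483 + 6*26) + 9855) = 1/((4483 + 156) + 9855) = 1/(4639 + 9855) = 1/14494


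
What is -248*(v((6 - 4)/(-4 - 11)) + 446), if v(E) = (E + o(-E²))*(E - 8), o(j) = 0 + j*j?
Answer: -84196693904/759375 ≈ -1.1088e+5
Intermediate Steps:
o(j) = j² (o(j) = 0 + j² = j²)
v(E) = (-8 + E)*(E + E⁴) (v(E) = (E + (-E²)²)*(E - 8) = (E + E⁴)*(-8 + E) = (-8 + E)*(E + E⁴))
-248*(v((6 - 4)/(-4 - 11)) + 446) = -248*(((6 - 4)/(-4 - 11))*(-8 + (6 - 4)/(-4 - 11) + ((6 - 4)/(-4 - 11))⁴ - 8*(6 - 4)³/(-4 - 11)³) + 446) = -248*((2/(-15))*(-8 + 2/(-15) + (2/(-15))⁴ - 8*(2/(-15))³) + 446) = -248*((2*(-1/15))*(-8 + 2*(-1/15) + (2*(-1/15))⁴ - 8*(2*(-1/15))³) + 446) = -248*(-2*(-8 - 2/15 + (-2/15)⁴ - 8*(-2/15)³)/15 + 446) = -248*(-2*(-8 - 2/15 + 16/50625 - 8*(-8/3375))/15 + 446) = -248*(-2*(-8 - 2/15 + 16/50625 + 64/3375)/15 + 446) = -248*(-2/15*(-410774/50625) + 446) = -248*(821548/759375 + 446) = -248*339502798/759375 = -84196693904/759375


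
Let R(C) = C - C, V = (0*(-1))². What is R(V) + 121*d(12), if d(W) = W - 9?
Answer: 363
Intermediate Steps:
V = 0 (V = 0² = 0)
d(W) = -9 + W
R(C) = 0
R(V) + 121*d(12) = 0 + 121*(-9 + 12) = 0 + 121*3 = 0 + 363 = 363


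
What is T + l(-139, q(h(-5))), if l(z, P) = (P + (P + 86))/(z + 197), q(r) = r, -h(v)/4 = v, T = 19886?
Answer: 576757/29 ≈ 19888.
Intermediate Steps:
h(v) = -4*v
l(z, P) = (86 + 2*P)/(197 + z) (l(z, P) = (P + (86 + P))/(197 + z) = (86 + 2*P)/(197 + z))
T + l(-139, q(h(-5))) = 19886 + 2*(43 - 4*(-5))/(197 - 139) = 19886 + 2*(43 + 20)/58 = 19886 + 2*(1/58)*63 = 19886 + 63/29 = 576757/29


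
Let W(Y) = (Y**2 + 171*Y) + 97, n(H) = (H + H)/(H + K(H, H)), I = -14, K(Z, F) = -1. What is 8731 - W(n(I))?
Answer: 1870046/225 ≈ 8311.3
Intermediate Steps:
n(H) = 2*H/(-1 + H) (n(H) = (H + H)/(H - 1) = (2*H)/(-1 + H) = 2*H/(-1 + H))
W(Y) = 97 + Y**2 + 171*Y
8731 - W(n(I)) = 8731 - (97 + (2*(-14)/(-1 - 14))**2 + 171*(2*(-14)/(-1 - 14))) = 8731 - (97 + (2*(-14)/(-15))**2 + 171*(2*(-14)/(-15))) = 8731 - (97 + (2*(-14)*(-1/15))**2 + 171*(2*(-14)*(-1/15))) = 8731 - (97 + (28/15)**2 + 171*(28/15)) = 8731 - (97 + 784/225 + 1596/5) = 8731 - 1*94429/225 = 8731 - 94429/225 = 1870046/225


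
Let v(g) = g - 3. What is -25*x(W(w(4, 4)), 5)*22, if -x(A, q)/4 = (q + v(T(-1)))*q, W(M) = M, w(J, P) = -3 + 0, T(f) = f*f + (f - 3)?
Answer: -11000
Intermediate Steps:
T(f) = -3 + f + f² (T(f) = f² + (-3 + f) = -3 + f + f²)
w(J, P) = -3
v(g) = -3 + g
x(A, q) = -4*q*(-6 + q) (x(A, q) = -4*(q + (-3 + (-3 - 1 + (-1)²)))*q = -4*(q + (-3 + (-3 - 1 + 1)))*q = -4*(q + (-3 - 3))*q = -4*(q - 6)*q = -4*(-6 + q)*q = -4*q*(-6 + q))
-25*x(W(w(4, 4)), 5)*22 = -100*5*(6 - 1*5)*22 = -100*5*(6 - 5)*22 = -100*5*22 = -25*20*22 = -500*22 = -11000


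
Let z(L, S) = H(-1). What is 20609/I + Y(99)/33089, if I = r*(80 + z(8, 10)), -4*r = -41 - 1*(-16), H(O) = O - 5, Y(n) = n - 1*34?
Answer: 36862771/827225 ≈ 44.562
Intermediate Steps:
Y(n) = -34 + n (Y(n) = n - 34 = -34 + n)
H(O) = -5 + O
z(L, S) = -6 (z(L, S) = -5 - 1 = -6)
r = 25/4 (r = -(-41 - 1*(-16))/4 = -(-41 + 16)/4 = -¼*(-25) = 25/4 ≈ 6.2500)
I = 925/2 (I = 25*(80 - 6)/4 = (25/4)*74 = 925/2 ≈ 462.50)
20609/I + Y(99)/33089 = 20609/(925/2) + (-34 + 99)/33089 = 20609*(2/925) + 65*(1/33089) = 1114/25 + 65/33089 = 36862771/827225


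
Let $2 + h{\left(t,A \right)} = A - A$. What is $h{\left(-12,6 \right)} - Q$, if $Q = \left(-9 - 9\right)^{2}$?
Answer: $-326$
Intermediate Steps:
$Q = 324$ ($Q = \left(-18\right)^{2} = 324$)
$h{\left(t,A \right)} = -2$ ($h{\left(t,A \right)} = -2 + \left(A - A\right) = -2 + 0 = -2$)
$h{\left(-12,6 \right)} - Q = -2 - 324 = -326$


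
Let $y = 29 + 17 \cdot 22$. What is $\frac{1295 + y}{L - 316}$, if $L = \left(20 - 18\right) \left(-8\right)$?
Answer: $- \frac{849}{166} \approx -5.1145$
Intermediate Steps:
$y = 403$ ($y = 29 + 374 = 403$)
$L = -16$ ($L = 2 \left(-8\right) = -16$)
$\frac{1295 + y}{L - 316} = \frac{1295 + 403}{-16 - 316} = \frac{1698}{-332} = 1698 \left(- \frac{1}{332}\right) = - \frac{849}{166}$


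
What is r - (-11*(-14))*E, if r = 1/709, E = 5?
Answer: -545929/709 ≈ -770.00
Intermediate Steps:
r = 1/709 ≈ 0.0014104
r - (-11*(-14))*E = 1/709 - (-11*(-14))*5 = 1/709 - 154*5 = 1/709 - 1*770 = 1/709 - 770 = -545929/709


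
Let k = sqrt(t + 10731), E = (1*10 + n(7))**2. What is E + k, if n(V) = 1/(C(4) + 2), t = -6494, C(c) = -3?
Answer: 81 + sqrt(4237) ≈ 146.09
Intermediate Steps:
n(V) = -1 (n(V) = 1/(-3 + 2) = 1/(-1) = -1)
E = 81 (E = (1*10 - 1)**2 = (10 - 1)**2 = 9**2 = 81)
k = sqrt(4237) (k = sqrt(-6494 + 10731) = sqrt(4237) ≈ 65.092)
E + k = 81 + sqrt(4237)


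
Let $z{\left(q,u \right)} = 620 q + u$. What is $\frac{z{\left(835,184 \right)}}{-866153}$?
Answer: $- \frac{517884}{866153} \approx -0.59791$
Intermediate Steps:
$z{\left(q,u \right)} = u + 620 q$
$\frac{z{\left(835,184 \right)}}{-866153} = \frac{184 + 620 \cdot 835}{-866153} = \left(184 + 517700\right) \left(- \frac{1}{866153}\right) = 517884 \left(- \frac{1}{866153}\right) = - \frac{517884}{866153}$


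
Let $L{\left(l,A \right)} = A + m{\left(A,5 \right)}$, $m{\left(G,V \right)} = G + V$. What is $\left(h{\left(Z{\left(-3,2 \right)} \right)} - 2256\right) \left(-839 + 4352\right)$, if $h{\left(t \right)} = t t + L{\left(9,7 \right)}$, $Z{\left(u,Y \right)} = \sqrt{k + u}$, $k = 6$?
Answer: $-7848042$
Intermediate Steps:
$Z{\left(u,Y \right)} = \sqrt{6 + u}$
$L{\left(l,A \right)} = 5 + 2 A$ ($L{\left(l,A \right)} = A + \left(A + 5\right) = A + \left(5 + A\right) = 5 + 2 A$)
$h{\left(t \right)} = 19 + t^{2}$ ($h{\left(t \right)} = t t + \left(5 + 2 \cdot 7\right) = t^{2} + \left(5 + 14\right) = t^{2} + 19 = 19 + t^{2}$)
$\left(h{\left(Z{\left(-3,2 \right)} \right)} - 2256\right) \left(-839 + 4352\right) = \left(\left(19 + \left(\sqrt{6 - 3}\right)^{2}\right) - 2256\right) \left(-839 + 4352\right) = \left(\left(19 + \left(\sqrt{3}\right)^{2}\right) - 2256\right) 3513 = \left(\left(19 + 3\right) - 2256\right) 3513 = \left(22 - 2256\right) 3513 = \left(-2234\right) 3513 = -7848042$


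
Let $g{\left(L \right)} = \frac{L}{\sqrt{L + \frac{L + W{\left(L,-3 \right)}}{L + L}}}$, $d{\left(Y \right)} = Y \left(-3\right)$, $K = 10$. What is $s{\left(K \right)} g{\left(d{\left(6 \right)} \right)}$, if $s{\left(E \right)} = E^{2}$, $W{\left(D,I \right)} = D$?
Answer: $\frac{1800 i \sqrt{17}}{17} \approx 436.56 i$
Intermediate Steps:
$d{\left(Y \right)} = - 3 Y$
$g{\left(L \right)} = \frac{L}{\sqrt{1 + L}}$ ($g{\left(L \right)} = \frac{L}{\sqrt{L + \frac{L + L}{L + L}}} = \frac{L}{\sqrt{L + \frac{2 L}{2 L}}} = \frac{L}{\sqrt{L + 2 L \frac{1}{2 L}}} = \frac{L}{\sqrt{L + 1}} = \frac{L}{\sqrt{1 + L}}$)
$s{\left(K \right)} g{\left(d{\left(6 \right)} \right)} = 10^{2} \frac{\left(-3\right) 6}{\sqrt{1 - 18}} = 100 \left(- \frac{18}{\sqrt{1 - 18}}\right) = 100 \left(- \frac{18}{i \sqrt{17}}\right) = 100 \left(- 18 \left(- \frac{i \sqrt{17}}{17}\right)\right) = 100 \frac{18 i \sqrt{17}}{17} = \frac{1800 i \sqrt{17}}{17}$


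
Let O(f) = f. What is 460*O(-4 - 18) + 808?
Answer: -9312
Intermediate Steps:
460*O(-4 - 18) + 808 = 460*(-4 - 18) + 808 = 460*(-22) + 808 = -10120 + 808 = -9312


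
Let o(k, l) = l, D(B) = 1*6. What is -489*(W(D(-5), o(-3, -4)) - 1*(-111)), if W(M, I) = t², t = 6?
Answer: -71883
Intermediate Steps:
D(B) = 6
W(M, I) = 36 (W(M, I) = 6² = 36)
-489*(W(D(-5), o(-3, -4)) - 1*(-111)) = -489*(36 - 1*(-111)) = -489*(36 + 111) = -489*147 = -71883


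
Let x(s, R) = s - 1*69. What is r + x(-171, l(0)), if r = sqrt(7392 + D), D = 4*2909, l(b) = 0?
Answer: -240 + 2*sqrt(4757) ≈ -102.06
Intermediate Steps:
x(s, R) = -69 + s (x(s, R) = s - 69 = -69 + s)
D = 11636
r = 2*sqrt(4757) (r = sqrt(7392 + 11636) = sqrt(19028) = 2*sqrt(4757) ≈ 137.94)
r + x(-171, l(0)) = 2*sqrt(4757) + (-69 - 171) = 2*sqrt(4757) - 240 = -240 + 2*sqrt(4757)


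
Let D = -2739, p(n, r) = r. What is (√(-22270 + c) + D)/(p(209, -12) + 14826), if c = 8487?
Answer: -913/4938 + I*√13783/14814 ≈ -0.18489 + 0.007925*I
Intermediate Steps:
(√(-22270 + c) + D)/(p(209, -12) + 14826) = (√(-22270 + 8487) - 2739)/(-12 + 14826) = (√(-13783) - 2739)/14814 = (I*√13783 - 2739)*(1/14814) = (-2739 + I*√13783)*(1/14814) = -913/4938 + I*√13783/14814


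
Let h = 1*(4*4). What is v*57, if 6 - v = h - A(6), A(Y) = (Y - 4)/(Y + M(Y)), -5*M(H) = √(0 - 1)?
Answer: -496470/901 + 570*I/901 ≈ -551.02 + 0.63263*I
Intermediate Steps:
M(H) = -I/5 (M(H) = -√(0 - 1)/5 = -I/5)
A(Y) = (-4 + Y)/(Y - I/5) (A(Y) = (Y - 4)/(Y - I/5) = (-4 + Y)/(Y - I/5))
h = 16 (h = 1*16 = 16)
v = -8710/901 + 10*I/901 (v = 6 - (16 - 5*(-4 + 6)/(-I + 5*6)) = 6 - (16 - 5*2/(-I + 30)) = 6 - (16 - 5*2/(30 - I)) = 6 - (16 - 5*(30 + I)/901*2) = 6 - (16 - (300/901 + 10*I/901)) = 6 - (16 + (-300/901 - 10*I/901)) = 6 - (14116/901 - 10*I/901) = 6 + (-14116/901 + 10*I/901) = -8710/901 + 10*I/901 ≈ -9.667 + 0.011099*I)
v*57 = (-8710/901 + 10*I/901)*57 = -496470/901 + 570*I/901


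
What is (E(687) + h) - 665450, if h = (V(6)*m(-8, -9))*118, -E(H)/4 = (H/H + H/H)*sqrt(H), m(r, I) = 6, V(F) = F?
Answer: -661202 - 8*sqrt(687) ≈ -6.6141e+5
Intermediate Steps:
E(H) = -8*sqrt(H) (E(H) = -4*(H/H + H/H)*sqrt(H) = -4*(1 + 1)*sqrt(H) = -8*sqrt(H))
h = 4248 (h = (6*6)*118 = 36*118 = 4248)
(E(687) + h) - 665450 = (-8*sqrt(687) + 4248) - 665450 = (4248 - 8*sqrt(687)) - 665450 = -661202 - 8*sqrt(687)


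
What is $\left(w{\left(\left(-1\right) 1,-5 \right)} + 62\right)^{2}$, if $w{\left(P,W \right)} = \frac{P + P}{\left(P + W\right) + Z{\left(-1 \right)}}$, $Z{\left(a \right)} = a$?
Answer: $\frac{190096}{49} \approx 3879.5$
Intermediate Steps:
$w{\left(P,W \right)} = \frac{2 P}{-1 + P + W}$ ($w{\left(P,W \right)} = \frac{P + P}{\left(P + W\right) - 1} = \frac{2 P}{-1 + P + W}$)
$\left(w{\left(\left(-1\right) 1,-5 \right)} + 62\right)^{2} = \left(\frac{2 \left(\left(-1\right) 1\right)}{-1 - 1 - 5} + 62\right)^{2} = \left(2 \left(-1\right) \frac{1}{-1 - 1 - 5} + 62\right)^{2} = \left(2 \left(-1\right) \frac{1}{-7} + 62\right)^{2} = \left(2 \left(-1\right) \left(- \frac{1}{7}\right) + 62\right)^{2} = \left(\frac{2}{7} + 62\right)^{2} = \left(\frac{436}{7}\right)^{2} = \frac{190096}{49}$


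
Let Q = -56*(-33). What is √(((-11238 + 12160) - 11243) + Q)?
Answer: I*√8473 ≈ 92.049*I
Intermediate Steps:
Q = 1848
√(((-11238 + 12160) - 11243) + Q) = √(((-11238 + 12160) - 11243) + 1848) = √((922 - 11243) + 1848) = √(-10321 + 1848) = √(-8473) = I*√8473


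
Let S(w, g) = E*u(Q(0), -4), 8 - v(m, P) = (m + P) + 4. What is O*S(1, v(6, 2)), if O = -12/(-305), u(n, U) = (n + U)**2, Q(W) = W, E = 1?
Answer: 192/305 ≈ 0.62951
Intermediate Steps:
u(n, U) = (U + n)**2
v(m, P) = 4 - P - m (v(m, P) = 8 - ((m + P) + 4) = 8 - ((P + m) + 4) = 8 - (4 + P + m) = 8 + (-4 - P - m) = 4 - P - m)
S(w, g) = 16 (S(w, g) = 1*(-4 + 0)**2 = 1*(-4)**2 = 1*16 = 16)
O = 12/305 (O = -12*(-1/305) = 12/305 ≈ 0.039344)
O*S(1, v(6, 2)) = (12/305)*16 = 192/305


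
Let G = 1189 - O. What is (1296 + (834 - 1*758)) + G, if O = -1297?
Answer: 3858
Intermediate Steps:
G = 2486 (G = 1189 - 1*(-1297) = 1189 + 1297 = 2486)
(1296 + (834 - 1*758)) + G = (1296 + (834 - 1*758)) + 2486 = (1296 + (834 - 758)) + 2486 = (1296 + 76) + 2486 = 1372 + 2486 = 3858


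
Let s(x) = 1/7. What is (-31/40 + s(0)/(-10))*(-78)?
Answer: 8619/140 ≈ 61.564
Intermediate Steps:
s(x) = 1/7
(-31/40 + s(0)/(-10))*(-78) = (-31/40 + (1/7)/(-10))*(-78) = (-31*1/40 + (1/7)*(-1/10))*(-78) = (-31/40 - 1/70)*(-78) = -221/280*(-78) = 8619/140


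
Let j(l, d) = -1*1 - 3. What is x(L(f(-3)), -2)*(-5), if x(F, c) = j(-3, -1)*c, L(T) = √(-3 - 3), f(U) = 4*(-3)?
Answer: -40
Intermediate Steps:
j(l, d) = -4 (j(l, d) = -1 - 3 = -4)
f(U) = -12
L(T) = I*√6 (L(T) = √(-6) = I*√6)
x(F, c) = -4*c
x(L(f(-3)), -2)*(-5) = -4*(-2)*(-5) = 8*(-5) = -40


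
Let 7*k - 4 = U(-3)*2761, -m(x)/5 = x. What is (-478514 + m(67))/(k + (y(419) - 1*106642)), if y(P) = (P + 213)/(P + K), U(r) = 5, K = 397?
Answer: 341898186/74733317 ≈ 4.5749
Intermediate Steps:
m(x) = -5*x
k = 13809/7 (k = 4/7 + (5*2761)/7 = 4/7 + (⅐)*13805 = 4/7 + 13805/7 = 13809/7 ≈ 1972.7)
y(P) = (213 + P)/(397 + P) (y(P) = (P + 213)/(P + 397) = (213 + P)/(397 + P))
(-478514 + m(67))/(k + (y(419) - 1*106642)) = (-478514 - 5*67)/(13809/7 + ((213 + 419)/(397 + 419) - 1*106642)) = (-478514 - 335)/(13809/7 + (632/816 - 106642)) = -478849/(13809/7 + ((1/816)*632 - 106642)) = -478849/(13809/7 + (79/102 - 106642)) = -478849/(13809/7 - 10877405/102) = -478849/(-74733317/714) = -478849*(-714/74733317) = 341898186/74733317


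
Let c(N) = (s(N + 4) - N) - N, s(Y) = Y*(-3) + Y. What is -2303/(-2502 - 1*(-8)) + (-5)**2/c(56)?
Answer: 8137/9976 ≈ 0.81566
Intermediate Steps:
s(Y) = -2*Y (s(Y) = -3*Y + Y = -2*Y)
c(N) = -8 - 4*N (c(N) = (-2*(N + 4) - N) - N = (-2*(4 + N) - N) - N = ((-8 - 2*N) - N) - N = (-8 - 3*N) - N = -8 - 4*N)
-2303/(-2502 - 1*(-8)) + (-5)**2/c(56) = -2303/(-2502 - 1*(-8)) + (-5)**2/(-8 - 4*56) = -2303/(-2502 + 8) + 25/(-8 - 224) = -2303/(-2494) + 25/(-232) = -2303*(-1/2494) + 25*(-1/232) = 2303/2494 - 25/232 = 8137/9976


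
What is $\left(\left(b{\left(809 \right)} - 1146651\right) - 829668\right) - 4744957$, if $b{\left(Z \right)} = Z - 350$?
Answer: $-6720817$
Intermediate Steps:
$b{\left(Z \right)} = -350 + Z$ ($b{\left(Z \right)} = Z - 350 = -350 + Z$)
$\left(\left(b{\left(809 \right)} - 1146651\right) - 829668\right) - 4744957 = \left(\left(\left(-350 + 809\right) - 1146651\right) - 829668\right) - 4744957 = \left(\left(459 - 1146651\right) - 829668\right) - 4744957 = \left(-1146192 - 829668\right) - 4744957 = -1975860 - 4744957 = -6720817$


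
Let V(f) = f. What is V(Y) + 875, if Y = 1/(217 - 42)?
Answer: 153126/175 ≈ 875.01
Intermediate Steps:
Y = 1/175 ≈ 0.0057143
V(Y) + 875 = 1/175 + 875 = 153126/175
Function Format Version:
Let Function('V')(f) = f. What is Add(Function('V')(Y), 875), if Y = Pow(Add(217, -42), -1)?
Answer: Rational(153126, 175) ≈ 875.01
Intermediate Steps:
Y = Rational(1, 175) (Y = Pow(175, -1) = Rational(1, 175) ≈ 0.0057143)
Add(Function('V')(Y), 875) = Add(Rational(1, 175), 875) = Rational(153126, 175)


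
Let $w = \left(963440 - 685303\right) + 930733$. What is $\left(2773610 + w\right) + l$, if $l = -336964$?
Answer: $3645516$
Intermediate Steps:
$w = 1208870$ ($w = 278137 + 930733 = 1208870$)
$\left(2773610 + w\right) + l = \left(2773610 + 1208870\right) - 336964 = 3982480 - 336964 = 3645516$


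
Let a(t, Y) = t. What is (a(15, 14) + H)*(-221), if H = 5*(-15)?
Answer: 13260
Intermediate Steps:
H = -75
(a(15, 14) + H)*(-221) = (15 - 75)*(-221) = -60*(-221) = 13260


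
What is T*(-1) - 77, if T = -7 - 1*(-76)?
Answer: -146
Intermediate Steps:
T = 69 (T = -7 + 76 = 69)
T*(-1) - 77 = 69*(-1) - 77 = -69 - 77 = -146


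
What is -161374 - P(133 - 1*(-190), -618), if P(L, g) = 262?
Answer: -161636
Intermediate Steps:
-161374 - P(133 - 1*(-190), -618) = -161374 - 1*262 = -161374 - 262 = -161636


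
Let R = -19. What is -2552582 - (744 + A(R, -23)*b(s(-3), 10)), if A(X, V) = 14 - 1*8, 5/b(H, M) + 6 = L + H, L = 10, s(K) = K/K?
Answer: -2553332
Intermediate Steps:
s(K) = 1
b(H, M) = 5/(4 + H) (b(H, M) = 5/(-6 + (10 + H)) = 5/(4 + H))
A(X, V) = 6 (A(X, V) = 14 - 8 = 6)
-2552582 - (744 + A(R, -23)*b(s(-3), 10)) = -2552582 - (744 + 6*(5/(4 + 1))) = -2552582 - (744 + 6*(5/5)) = -2552582 - (744 + 6*(5*(⅕))) = -2552582 - (744 + 6*1) = -2552582 - (744 + 6) = -2552582 - 1*750 = -2552582 - 750 = -2553332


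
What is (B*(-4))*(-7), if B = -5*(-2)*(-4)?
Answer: -1120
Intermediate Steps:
B = -40 (B = 10*(-4) = -40)
(B*(-4))*(-7) = -40*(-4)*(-7) = 160*(-7) = -1120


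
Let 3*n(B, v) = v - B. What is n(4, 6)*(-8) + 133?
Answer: 383/3 ≈ 127.67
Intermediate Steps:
n(B, v) = -B/3 + v/3 (n(B, v) = (v - B)/3 = -B/3 + v/3)
n(4, 6)*(-8) + 133 = (-⅓*4 + (⅓)*6)*(-8) + 133 = (-4/3 + 2)*(-8) + 133 = (⅔)*(-8) + 133 = -16/3 + 133 = 383/3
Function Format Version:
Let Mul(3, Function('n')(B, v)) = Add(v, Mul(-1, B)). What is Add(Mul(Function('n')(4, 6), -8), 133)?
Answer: Rational(383, 3) ≈ 127.67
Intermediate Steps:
Function('n')(B, v) = Add(Mul(Rational(-1, 3), B), Mul(Rational(1, 3), v)) (Function('n')(B, v) = Mul(Rational(1, 3), Add(v, Mul(-1, B))) = Add(Mul(Rational(-1, 3), B), Mul(Rational(1, 3), v)))
Add(Mul(Function('n')(4, 6), -8), 133) = Add(Mul(Add(Mul(Rational(-1, 3), 4), Mul(Rational(1, 3), 6)), -8), 133) = Add(Mul(Add(Rational(-4, 3), 2), -8), 133) = Add(Mul(Rational(2, 3), -8), 133) = Add(Rational(-16, 3), 133) = Rational(383, 3)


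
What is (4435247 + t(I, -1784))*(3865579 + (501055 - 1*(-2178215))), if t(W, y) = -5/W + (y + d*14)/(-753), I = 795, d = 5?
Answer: 386159972873433262/13303 ≈ 2.9028e+13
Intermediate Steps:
t(W, y) = -70/753 - 5/W - y/753 (t(W, y) = -5/W + (y + 5*14)/(-753) = -5/W + (y + 70)*(-1/753) = -5/W + (70 + y)*(-1/753) = -5/W + (-70/753 - y/753) = -70/753 - 5/W - y/753)
(4435247 + t(I, -1784))*(3865579 + (501055 - 1*(-2178215))) = (4435247 + (1/753)*(-3765 - 1*795*(70 - 1784))/795)*(3865579 + (501055 - 1*(-2178215))) = (4435247 + (1/753)*(1/795)*(-3765 - 1*795*(-1714)))*(3865579 + (501055 + 2178215)) = (4435247 + (1/753)*(1/795)*(-3765 + 1362630))*(3865579 + 2679270) = (4435247 + (1/753)*(1/795)*1358865)*6544849 = (4435247 + 30197/13303)*6544849 = (59002121038/13303)*6544849 = 386159972873433262/13303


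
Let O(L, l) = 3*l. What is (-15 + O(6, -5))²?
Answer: 900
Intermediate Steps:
(-15 + O(6, -5))² = (-15 + 3*(-5))² = (-15 - 15)² = (-30)² = 900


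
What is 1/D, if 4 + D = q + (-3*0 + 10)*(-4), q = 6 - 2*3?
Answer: -1/44 ≈ -0.022727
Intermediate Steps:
q = 0 (q = 6 - 6 = 0)
D = -44 (D = -4 + (0 + (-3*0 + 10)*(-4)) = -4 + (0 + (0 + 10)*(-4)) = -4 + (0 + 10*(-4)) = -4 + (0 - 40) = -4 - 40 = -44)
1/D = 1/(-44) = -1/44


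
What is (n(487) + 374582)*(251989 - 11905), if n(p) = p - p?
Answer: 89931144888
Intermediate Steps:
n(p) = 0
(n(487) + 374582)*(251989 - 11905) = (0 + 374582)*(251989 - 11905) = 374582*240084 = 89931144888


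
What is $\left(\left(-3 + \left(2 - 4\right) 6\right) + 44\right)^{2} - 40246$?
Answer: $-39405$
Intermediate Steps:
$\left(\left(-3 + \left(2 - 4\right) 6\right) + 44\right)^{2} - 40246 = \left(\left(-3 - 12\right) + 44\right)^{2} - 40246 = \left(-15 + 44\right)^{2} - 40246 = 29^{2} - 40246 = 841 - 40246 = -39405$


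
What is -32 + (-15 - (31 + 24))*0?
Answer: -32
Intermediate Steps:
-32 + (-15 - (31 + 24))*0 = -32 + (-15 - 1*55)*0 = -32 + (-15 - 55)*0 = -32 - 70*0 = -32 + 0 = -32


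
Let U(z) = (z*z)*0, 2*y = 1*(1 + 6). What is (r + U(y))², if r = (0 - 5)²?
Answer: 625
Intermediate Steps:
r = 25 (r = (-5)² = 25)
y = 7/2 (y = (1*(1 + 6))/2 = (1*7)/2 = (½)*7 = 7/2 ≈ 3.5000)
U(z) = 0 (U(z) = z²*0 = 0)
(r + U(y))² = (25 + 0)² = 25² = 625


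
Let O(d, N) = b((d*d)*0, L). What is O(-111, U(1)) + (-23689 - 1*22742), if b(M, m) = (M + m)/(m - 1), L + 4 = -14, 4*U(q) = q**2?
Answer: -882171/19 ≈ -46430.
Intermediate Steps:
U(q) = q**2/4
L = -18 (L = -4 - 14 = -18)
b(M, m) = (M + m)/(-1 + m)
O(d, N) = 18/19 (O(d, N) = ((d*d)*0 - 18)/(-1 - 18) = (d**2*0 - 18)/(-19) = -(0 - 18)/19 = -1/19*(-18) = 18/19)
O(-111, U(1)) + (-23689 - 1*22742) = 18/19 + (-23689 - 1*22742) = 18/19 + (-23689 - 22742) = 18/19 - 46431 = -882171/19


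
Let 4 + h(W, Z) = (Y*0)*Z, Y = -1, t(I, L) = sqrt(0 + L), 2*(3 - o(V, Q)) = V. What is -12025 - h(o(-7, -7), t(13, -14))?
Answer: -12021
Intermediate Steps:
o(V, Q) = 3 - V/2
t(I, L) = sqrt(L)
h(W, Z) = -4 (h(W, Z) = -4 + (-1*0)*Z = -4 + 0*Z = -4 + 0 = -4)
-12025 - h(o(-7, -7), t(13, -14)) = -12025 - 1*(-4) = -12025 + 4 = -12021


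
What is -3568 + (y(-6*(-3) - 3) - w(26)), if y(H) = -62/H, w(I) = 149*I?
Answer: -111692/15 ≈ -7446.1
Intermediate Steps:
-3568 + (y(-6*(-3) - 3) - w(26)) = -3568 + (-62/(-6*(-3) - 3) - 149*26) = -3568 + (-62/(18 - 3) - 1*3874) = -3568 + (-62/15 - 3874) = -3568 - 58172/15 = -111692/15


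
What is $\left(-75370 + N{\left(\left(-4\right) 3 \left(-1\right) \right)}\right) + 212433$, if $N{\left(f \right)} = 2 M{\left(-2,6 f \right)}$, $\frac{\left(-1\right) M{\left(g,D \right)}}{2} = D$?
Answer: $136775$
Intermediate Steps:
$M{\left(g,D \right)} = - 2 D$
$N{\left(f \right)} = - 24 f$ ($N{\left(f \right)} = 2 \left(- 2 \cdot 6 f\right) = 2 \left(- 12 f\right) = - 24 f$)
$\left(-75370 + N{\left(\left(-4\right) 3 \left(-1\right) \right)}\right) + 212433 = \left(-75370 - 24 \left(-4\right) 3 \left(-1\right)\right) + 212433 = \left(-75370 - 24 \left(\left(-12\right) \left(-1\right)\right)\right) + 212433 = \left(-75370 - 288\right) + 212433 = -75658 + 212433 = 136775$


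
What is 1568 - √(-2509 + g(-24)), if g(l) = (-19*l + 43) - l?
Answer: 1568 - I*√1986 ≈ 1568.0 - 44.565*I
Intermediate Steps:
g(l) = 43 - 20*l (g(l) = (43 - 19*l) - l = 43 - 20*l)
1568 - √(-2509 + g(-24)) = 1568 - √(-2509 + (43 - 20*(-24))) = 1568 - √(-2509 + (43 + 480)) = 1568 - √(-2509 + 523) = 1568 - √(-1986) = 1568 - I*√1986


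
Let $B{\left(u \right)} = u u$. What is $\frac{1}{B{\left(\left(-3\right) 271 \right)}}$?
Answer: $\frac{1}{660969} \approx 1.5129 \cdot 10^{-6}$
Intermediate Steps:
$B{\left(u \right)} = u^{2}$
$\frac{1}{B{\left(\left(-3\right) 271 \right)}} = \frac{1}{\left(\left(-3\right) 271\right)^{2}} = \frac{1}{\left(-813\right)^{2}} = \frac{1}{660969}$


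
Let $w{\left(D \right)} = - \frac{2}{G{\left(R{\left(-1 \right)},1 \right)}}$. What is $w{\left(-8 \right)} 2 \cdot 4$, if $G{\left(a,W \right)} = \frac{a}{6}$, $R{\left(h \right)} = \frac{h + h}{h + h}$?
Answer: $-96$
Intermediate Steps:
$R{\left(h \right)} = 1$ ($R{\left(h \right)} = \frac{2 h}{2 h} = 2 h \frac{1}{2 h} = 1$)
$G{\left(a,W \right)} = \frac{a}{6}$ ($G{\left(a,W \right)} = a \frac{1}{6} = \frac{a}{6}$)
$w{\left(D \right)} = -12$ ($w{\left(D \right)} = - \frac{2}{\frac{1}{6} \cdot 1} = - 2 \frac{1}{\frac{1}{6}} = \left(-2\right) 6 = -12$)
$w{\left(-8 \right)} 2 \cdot 4 = - 12 \cdot 2 \cdot 4 = \left(-12\right) 8 = -96$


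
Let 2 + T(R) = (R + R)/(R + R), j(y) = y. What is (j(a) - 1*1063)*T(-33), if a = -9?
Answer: 1072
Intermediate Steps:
T(R) = -1 (T(R) = -2 + (R + R)/(R + R) = -2 + (2*R)/((2*R)) = -2 + (2*R)*(1/(2*R)) = -2 + 1 = -1)
(j(a) - 1*1063)*T(-33) = (-9 - 1*1063)*(-1) = (-9 - 1063)*(-1) = -1072*(-1) = 1072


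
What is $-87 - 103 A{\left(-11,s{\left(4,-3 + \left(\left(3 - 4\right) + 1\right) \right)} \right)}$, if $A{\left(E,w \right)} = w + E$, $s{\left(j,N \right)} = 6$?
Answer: $428$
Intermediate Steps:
$A{\left(E,w \right)} = E + w$
$-87 - 103 A{\left(-11,s{\left(4,-3 + \left(\left(3 - 4\right) + 1\right) \right)} \right)} = -87 - 103 \left(-11 + 6\right) = -87 - -515 = -87 + 515 = 428$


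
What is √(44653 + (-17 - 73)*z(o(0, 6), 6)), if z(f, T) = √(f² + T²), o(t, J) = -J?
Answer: √(44653 - 540*√2) ≈ 209.50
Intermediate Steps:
z(f, T) = √(T² + f²)
√(44653 + (-17 - 73)*z(o(0, 6), 6)) = √(44653 + (-17 - 73)*√(6² + (-1*6)²)) = √(44653 - 90*√(36 + (-6)²)) = √(44653 - 90*√(36 + 36)) = √(44653 - 540*√2)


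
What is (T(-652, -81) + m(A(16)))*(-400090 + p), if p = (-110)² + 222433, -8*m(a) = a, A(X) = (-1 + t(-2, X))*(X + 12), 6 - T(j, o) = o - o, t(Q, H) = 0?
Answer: -3145583/2 ≈ -1.5728e+6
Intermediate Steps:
T(j, o) = 6 (T(j, o) = 6 - (o - o) = 6 - 1*0 = 6 + 0 = 6)
A(X) = -12 - X (A(X) = (-1 + 0)*(X + 12) = -(12 + X) = -12 - X)
m(a) = -a/8
p = 234533 (p = 12100 + 222433 = 234533)
(T(-652, -81) + m(A(16)))*(-400090 + p) = (6 - (-12 - 1*16)/8)*(-400090 + 234533) = (6 - (-12 - 16)/8)*(-165557) = (6 - ⅛*(-28))*(-165557) = (6 + 7/2)*(-165557) = (19/2)*(-165557) = -3145583/2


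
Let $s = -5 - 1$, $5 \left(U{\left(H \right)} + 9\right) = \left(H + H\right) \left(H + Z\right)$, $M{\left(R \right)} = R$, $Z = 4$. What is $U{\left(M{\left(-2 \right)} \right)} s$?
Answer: $\frac{318}{5} \approx 63.6$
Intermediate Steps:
$U{\left(H \right)} = -9 + \frac{2 H \left(4 + H\right)}{5}$ ($U{\left(H \right)} = -9 + \frac{\left(H + H\right) \left(H + 4\right)}{5} = -9 + \frac{2 H \left(4 + H\right)}{5}$)
$s = -6$
$U{\left(M{\left(-2 \right)} \right)} s = \left(-9 + \frac{2 \left(-2\right)^{2}}{5} + \frac{8}{5} \left(-2\right)\right) \left(-6\right) = \left(-9 + \frac{2}{5} \cdot 4 - \frac{16}{5}\right) \left(-6\right) = \left(-9 + \frac{8}{5} - \frac{16}{5}\right) \left(-6\right) = \left(- \frac{53}{5}\right) \left(-6\right) = \frac{318}{5}$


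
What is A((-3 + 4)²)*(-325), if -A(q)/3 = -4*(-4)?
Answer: 15600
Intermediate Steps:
A(q) = -48 (A(q) = -(-12)*(-4) = -3*16 = -48)
A((-3 + 4)²)*(-325) = -48*(-325) = 15600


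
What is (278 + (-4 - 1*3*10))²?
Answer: 59536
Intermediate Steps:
(278 + (-4 - 1*3*10))² = (278 + (-4 - 3*10))² = (278 + (-4 - 30))² = (278 - 34)² = 244² = 59536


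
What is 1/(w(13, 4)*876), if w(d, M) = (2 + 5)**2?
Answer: 1/42924 ≈ 2.3297e-5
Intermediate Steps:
w(d, M) = 49 (w(d, M) = 7**2 = 49)
1/(w(13, 4)*876) = 1/(49*876) = 1/42924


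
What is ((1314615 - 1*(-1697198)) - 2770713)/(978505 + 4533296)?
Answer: 241100/5511801 ≈ 0.043743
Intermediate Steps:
((1314615 - 1*(-1697198)) - 2770713)/(978505 + 4533296) = ((1314615 + 1697198) - 2770713)/5511801 = (3011813 - 2770713)*(1/5511801) = 241100*(1/5511801) = 241100/5511801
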